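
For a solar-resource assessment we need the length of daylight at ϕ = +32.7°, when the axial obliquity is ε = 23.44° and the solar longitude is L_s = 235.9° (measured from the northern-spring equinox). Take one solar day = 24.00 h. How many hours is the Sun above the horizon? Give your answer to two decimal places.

Solar declination: sin δ = sin ε · sin L_s = sin 23.44° × sin 235.9° = -0.32939, so δ = -19.232°.
cos h₀ = −tan ϕ · tan δ = −tan(+32.7°) × tan(-19.232°) = 0.2240, so h₀ = 1.3449 rad = 77.06°.
Daylight = 2h₀/(2π) × 24.00 h = (1.3449/π) × 24.00 = 10.27 h.

10.27 h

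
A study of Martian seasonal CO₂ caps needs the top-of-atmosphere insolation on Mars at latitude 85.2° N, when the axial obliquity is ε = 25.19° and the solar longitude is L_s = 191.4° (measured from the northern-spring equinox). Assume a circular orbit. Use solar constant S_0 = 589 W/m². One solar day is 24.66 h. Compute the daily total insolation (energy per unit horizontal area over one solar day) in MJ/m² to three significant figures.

0.00 MJ/m²

Solar declination: sin δ = sin ε · sin L_s = sin 25.19° × sin 191.4° = -0.08413, so δ = -4.826°.
cos h₀ = −tan(+85.2°) tan(-4.826°) = 1.0054 ≥ 1 ⇒ polar night, h₀ = 0 and Q̄ = 0.
Daily total = Q̄ × 24.66 h × 3600 s/h = 0.00 MJ/m².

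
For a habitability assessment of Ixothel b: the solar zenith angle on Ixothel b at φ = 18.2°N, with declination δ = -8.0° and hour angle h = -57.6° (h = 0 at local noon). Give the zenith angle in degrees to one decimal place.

θ_z = 62.6°

cos θ_z = sin φ sin δ + cos φ cos δ cos h = -0.043469 + 0.504067 = 0.460598.
θ_z = arccos(0.460598) = 62.6°.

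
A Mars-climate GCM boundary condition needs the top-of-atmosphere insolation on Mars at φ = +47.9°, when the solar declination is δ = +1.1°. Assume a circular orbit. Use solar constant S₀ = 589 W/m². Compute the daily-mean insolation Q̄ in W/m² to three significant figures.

Q̄ ≈ 130 W/m²

cos H₀ = −tan(+47.9°) tan(+1.100°) = -0.0213, H₀ = 1.5920 rad.
Bracket: H₀ sin φ sin δ + cos φ cos δ sin H₀ = 1.5920×0.74198×0.01920 + 0.67043×0.99982×0.99977 = 0.022680 + 0.670155 = 0.692835.
Q̄ = (S₀/π) × [bracket] = (589/π) × 0.692835 = 129.9 W/m².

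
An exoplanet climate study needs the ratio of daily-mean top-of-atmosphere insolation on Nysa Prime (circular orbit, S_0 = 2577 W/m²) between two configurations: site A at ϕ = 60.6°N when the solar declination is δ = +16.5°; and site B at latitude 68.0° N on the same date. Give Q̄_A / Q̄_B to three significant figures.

— Configuration A (ϕ=+60.6°):
cos h₀ = −tan(+60.6°) tan(+16.500°) = -0.5257, h₀ = 2.1243 rad.
Bracket: h₀ sin ϕ sin δ + cos ϕ cos δ sin h₀ = 2.1243×0.87121×0.28402 + 0.49090×0.95882×0.85067 = 0.525639 + 0.400397 = 0.926036.
Q̄ = (S_0/π) × [bracket] = (2577/π) × 0.926036 = 759.61 W/m².
— Configuration B (ϕ=+68.0°):
cos h₀ = −tan(+68.0°) tan(+16.500°) = -0.7332, h₀ = 2.3937 rad.
Bracket: h₀ sin ϕ sin δ + cos ϕ cos δ sin h₀ = 2.3937×0.92718×0.28402 + 0.37461×0.95882×0.68006 = 0.630351 + 0.244266 = 0.874617.
Q̄ = (S_0/π) × [bracket] = (2577/π) × 0.874617 = 717.43 W/m².
Ratio Q̄_A / Q̄_B = 759.61 / 717.43 = 1.059.

Q̄_A / Q̄_B ≈ 1.06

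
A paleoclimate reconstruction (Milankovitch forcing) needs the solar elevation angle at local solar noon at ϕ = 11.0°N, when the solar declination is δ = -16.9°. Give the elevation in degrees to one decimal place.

At local noon the hour angle is zero, so the zenith angle equals |ϕ − δ| = |+11.0° − (-16.900°)| = 27.900°.
Elevation = 90° − 27.900° = 62.1°.

62.1°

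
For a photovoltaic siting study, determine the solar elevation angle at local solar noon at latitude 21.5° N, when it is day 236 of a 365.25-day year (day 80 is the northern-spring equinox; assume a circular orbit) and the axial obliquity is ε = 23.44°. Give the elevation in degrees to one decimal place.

Solar longitude: λ_s = 360° × (236 − 80)/365.25 = 153.758°.
sin δ = sin 23.44° × sin 153.758° = 0.17589, so δ = +10.130°.
At local noon the hour angle is zero, so the zenith angle equals |φ − δ| = |+21.5° − (+10.130°)| = 11.370°.
Elevation = 90° − 11.370° = 78.6°.

78.6°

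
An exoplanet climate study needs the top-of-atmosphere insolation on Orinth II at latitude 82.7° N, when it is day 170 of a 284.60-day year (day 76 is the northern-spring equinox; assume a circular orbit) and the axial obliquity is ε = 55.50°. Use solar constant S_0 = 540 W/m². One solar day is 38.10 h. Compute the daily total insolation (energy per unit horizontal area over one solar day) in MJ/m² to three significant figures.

Solar longitude: L_s = 360° × (170 − 76)/284.60 = 118.904°.
sin δ = sin 55.50° × sin 118.904° = 0.72147, so δ = +46.176°.
cos h₀ = −tan(+82.7°) tan(+46.176°) = -8.1334 ≤ −1 ⇒ polar day, h₀ = π.
Bracket: h₀ sin ϕ sin δ + cos ϕ cos δ sin h₀ = 3.1416×0.99189×0.72147 + 0.12706×0.69245×0.00000 = 2.248188 + 0.000000 = 2.248188.
Q̄ = (S_0/π) × [bracket] = (540/π) × 2.248188 = 386.44 W/m².
Daily total = Q̄ × 38.10 h × 3600 s/h = 386.44 × 38.10 × 3600 / 10⁶ = 53.00 MJ/m².

53.0 MJ/m²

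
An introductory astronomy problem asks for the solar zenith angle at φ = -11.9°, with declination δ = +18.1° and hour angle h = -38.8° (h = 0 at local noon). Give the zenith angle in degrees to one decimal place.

θ_z = 48.6°

cos θ_z = sin φ sin δ + cos φ cos δ cos h = -0.064063 + 0.724853 = 0.660790.
θ_z = arccos(0.660790) = 48.6°.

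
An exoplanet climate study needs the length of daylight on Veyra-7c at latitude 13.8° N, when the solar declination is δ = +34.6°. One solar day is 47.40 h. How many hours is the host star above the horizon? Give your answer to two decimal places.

cos H₀ = −tan φ · tan δ = −tan(+13.8°) × tan(+34.600°) = -0.1694, so H₀ = 1.7411 rad = 99.76°.
Daylight = 2H₀/(2π) × 47.40 h = (1.7411/π) × 47.40 = 26.27 h.

26.27 h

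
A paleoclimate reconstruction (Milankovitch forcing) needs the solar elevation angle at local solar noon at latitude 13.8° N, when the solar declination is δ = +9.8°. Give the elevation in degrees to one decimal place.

At local noon the hour angle is zero, so the zenith angle equals |φ − δ| = |+13.8° − (+9.800°)| = 4.000°.
Elevation = 90° − 4.000° = 86.0°.

86.0°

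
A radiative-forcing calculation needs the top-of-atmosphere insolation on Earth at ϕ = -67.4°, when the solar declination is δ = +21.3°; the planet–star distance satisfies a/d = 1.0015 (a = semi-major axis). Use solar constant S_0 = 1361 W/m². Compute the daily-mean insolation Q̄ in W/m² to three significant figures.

cos h₀ = −tan(-67.4°) tan(+21.300°) = 0.9366, h₀ = 0.3579 rad.
Bracket: h₀ sin ϕ sin δ + cos ϕ cos δ sin h₀ = 0.3579×-0.92321×0.36325 + 0.38430×0.93169×0.35031 = -0.120024 + 0.125428 = 0.005404.
Inverse-square distance factor (a/d)² = 1.0015² = 1.003002.
Q̄ = (S_0/π) × 1.003002 × [bracket] = (1361/π) × 1.003002 × 0.005404 = 2.348 W/m².

Q̄ ≈ 2.35 W/m²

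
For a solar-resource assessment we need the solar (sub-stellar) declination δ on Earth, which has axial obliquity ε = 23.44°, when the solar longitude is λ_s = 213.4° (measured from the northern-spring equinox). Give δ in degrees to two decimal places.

δ = -12.65°

sin δ = sin ε · sin λ_s = sin 23.44° × sin 213.4° = -0.218975.
δ = arcsin(-0.218975) = -12.65°.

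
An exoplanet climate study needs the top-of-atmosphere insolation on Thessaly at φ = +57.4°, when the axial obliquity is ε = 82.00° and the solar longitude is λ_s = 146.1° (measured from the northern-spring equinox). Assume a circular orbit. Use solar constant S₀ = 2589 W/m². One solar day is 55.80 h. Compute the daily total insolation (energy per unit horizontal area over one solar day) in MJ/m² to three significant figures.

242 MJ/m²

Solar declination: sin δ = sin ε · sin λ_s = sin 82.00° × sin 146.1° = 0.55232, so δ = +33.526°.
cos H₀ = −tan(+57.4°) tan(+33.526°) = -1.0360 ≤ −1 ⇒ polar day, H₀ = π.
Bracket: H₀ sin φ sin δ + cos φ cos δ sin H₀ = 3.1416×0.84245×0.55232 + 0.53877×0.83363×0.00000 = 1.461793 + 0.000000 = 1.461793.
Q̄ = (S₀/π) × [bracket] = (2589/π) × 1.461793 = 1204.7 W/m².
Daily total = Q̄ × 55.80 h × 3600 s/h = 1204.7 × 55.80 × 3600 / 10⁶ = 242.0 MJ/m².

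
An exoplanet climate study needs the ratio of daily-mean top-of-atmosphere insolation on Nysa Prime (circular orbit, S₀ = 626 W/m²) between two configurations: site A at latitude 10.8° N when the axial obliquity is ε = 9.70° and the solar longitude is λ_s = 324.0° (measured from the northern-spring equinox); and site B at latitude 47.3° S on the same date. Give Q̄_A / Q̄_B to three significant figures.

Q̄_A / Q̄_B ≈ 1.20

— Configuration A (φ=+10.8°):
Solar declination: sin δ = sin ε · sin λ_s = sin 9.70° × sin 324.0° = -0.09904, so δ = -5.684°.
cos H₀ = −tan(+10.8°) tan(-5.684°) = 0.0190, H₀ = 1.5518 rad.
Bracket: H₀ sin φ sin δ + cos φ cos δ sin H₀ = 1.5518×0.18738×-0.09904 + 0.98229×0.99508×0.99982 = -0.028798 + 0.977281 = 0.948483.
Q̄ = (S₀/π) × [bracket] = (626/π) × 0.948483 = 189.00 W/m².
— Configuration B (φ=-47.3°):
cos H₀ = −tan(-47.3°) tan(-5.684°) = -0.1079, H₀ = 1.6789 rad.
Bracket: H₀ sin φ sin δ + cos φ cos δ sin H₀ = 1.6789×-0.73491×-0.09904 + 0.67816×0.99508×0.99417 = 0.122200 + 0.670889 = 0.793089.
Q̄ = (S₀/π) × [bracket] = (626/π) × 0.793089 = 158.03 W/m².
Ratio Q̄_A / Q̄_B = 189.00 / 158.03 = 1.196.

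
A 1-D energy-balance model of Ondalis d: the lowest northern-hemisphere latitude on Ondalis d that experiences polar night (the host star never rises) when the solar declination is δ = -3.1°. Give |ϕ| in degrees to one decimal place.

Polar night requires cos h₀ = −tan ϕ tan δ ≥ 1, i.e. tan ϕ tan δ ≤ −1.
The boundary is |tan ϕ| · |tan δ| = 1, so |ϕ| = 90° − |δ| = 90° − 3.1° = 86.9° in the northern hemisphere.

|ϕ| = 86.9°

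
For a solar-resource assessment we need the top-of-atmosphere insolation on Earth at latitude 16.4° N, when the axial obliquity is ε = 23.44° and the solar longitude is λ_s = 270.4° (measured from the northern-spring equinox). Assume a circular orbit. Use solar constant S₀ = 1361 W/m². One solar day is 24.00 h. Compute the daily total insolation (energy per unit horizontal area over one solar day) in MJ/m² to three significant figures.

26.6 MJ/m²

Solar declination: sin δ = sin ε · sin λ_s = sin 23.44° × sin 270.4° = -0.39778, so δ = -23.439°.
cos H₀ = −tan(+16.4°) tan(-23.439°) = 0.1276, H₀ = 1.4428 rad.
Bracket: H₀ sin φ sin δ + cos φ cos δ sin H₀ = 1.4428×0.28234×-0.39778 + 0.95931×0.91748×0.99183 = -0.162040 + 0.872957 = 0.710917.
Q̄ = (S₀/π) × [bracket] = (1361/π) × 0.710917 = 307.98 W/m².
Daily total = Q̄ × 24.00 h × 3600 s/h = 307.98 × 24.00 × 3600 / 10⁶ = 26.61 MJ/m².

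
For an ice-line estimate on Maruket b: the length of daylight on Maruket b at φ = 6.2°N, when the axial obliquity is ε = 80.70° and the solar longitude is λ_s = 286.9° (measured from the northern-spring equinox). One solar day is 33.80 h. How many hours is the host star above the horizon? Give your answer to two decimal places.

Solar declination: sin δ = sin ε · sin λ_s = sin 80.70° × sin 286.9° = -0.94424, so δ = -70.776°.
cos H₀ = −tan φ · tan δ = −tan(+6.2°) × tan(-70.776°) = 0.3115, so H₀ = 1.2540 rad = 71.85°.
Daylight = 2H₀/(2π) × 33.80 h = (1.2540/π) × 33.80 = 13.49 h.

13.49 h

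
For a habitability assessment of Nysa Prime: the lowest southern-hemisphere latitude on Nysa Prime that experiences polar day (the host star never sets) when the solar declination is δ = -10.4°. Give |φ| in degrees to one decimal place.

Polar day requires cos H₀ = −tan φ tan δ ≤ −1, i.e. tan φ tan δ ≥ 1.
The boundary is |tan φ| · |tan δ| = 1, so |φ| = 90° − |δ| = 90° − 10.4° = 79.6° in the southern hemisphere.

|φ| = 79.6°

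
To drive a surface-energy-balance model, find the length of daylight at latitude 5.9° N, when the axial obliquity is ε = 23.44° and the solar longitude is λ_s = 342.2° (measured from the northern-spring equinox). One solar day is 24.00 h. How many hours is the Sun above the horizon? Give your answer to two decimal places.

11.90 h

Solar declination: sin δ = sin ε · sin λ_s = sin 23.44° × sin 342.2° = -0.12160, so δ = -6.985°.
cos H₀ = −tan φ · tan δ = −tan(+5.9°) × tan(-6.985°) = 0.0127, so H₀ = 1.5581 rad = 89.27°.
Daylight = 2H₀/(2π) × 24.00 h = (1.5581/π) × 24.00 = 11.90 h.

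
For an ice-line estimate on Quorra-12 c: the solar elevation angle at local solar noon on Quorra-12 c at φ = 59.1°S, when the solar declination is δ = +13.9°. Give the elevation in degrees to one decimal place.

At local noon the hour angle is zero, so the zenith angle equals |φ − δ| = |-59.1° − (+13.900°)| = 73.000°.
Elevation = 90° − 73.000° = 17.0°.

17.0°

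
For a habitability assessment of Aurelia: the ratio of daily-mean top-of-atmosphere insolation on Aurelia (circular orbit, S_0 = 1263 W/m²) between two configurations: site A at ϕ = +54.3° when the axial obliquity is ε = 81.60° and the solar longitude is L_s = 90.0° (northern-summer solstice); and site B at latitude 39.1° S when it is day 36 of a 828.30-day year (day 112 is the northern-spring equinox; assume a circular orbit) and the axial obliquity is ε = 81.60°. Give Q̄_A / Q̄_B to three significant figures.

Q̄_A / Q̄_B ≈ 1.97

— Configuration A (ϕ=+54.3°):
Solar declination: sin δ = sin ε · sin L_s = sin 81.60° × sin 90.0° = 0.98927, so δ = +81.600°.
cos h₀ = −tan(+54.3°) tan(+81.600°) = -9.4242 ≤ −1 ⇒ polar day, h₀ = π.
Bracket: h₀ sin ϕ sin δ + cos ϕ cos δ sin h₀ = 3.1416×0.81208×0.98927 + 0.58354×0.14608×0.00000 = 2.523856 + 0.000000 = 2.523856.
Q̄ = (S_0/π) × [bracket] = (1263/π) × 2.523856 = 1014.7 W/m².
— Configuration B (ϕ=-39.1°):
Solar longitude: L_s = 360° × (36 − 112)/828.30 = -33.032°, i.e. -33.032° + 360° = 326.968°.
sin δ = sin 81.60° × sin 326.968° = -0.53925, so δ = -32.633°.
cos h₀ = −tan(-39.1°) tan(-32.633°) = -0.5204, h₀ = 2.1181 rad.
Bracket: h₀ sin ϕ sin δ + cos ϕ cos δ sin h₀ = 2.1181×-0.63068×-0.53925 + 0.77605×0.84214×0.85393 = 0.720354 + 0.558080 = 1.278434.
Q̄ = (S_0/π) × [bracket] = (1263/π) × 1.278434 = 513.96 W/m².
Ratio Q̄_A / Q̄_B = 1014.7 / 513.96 = 1.974.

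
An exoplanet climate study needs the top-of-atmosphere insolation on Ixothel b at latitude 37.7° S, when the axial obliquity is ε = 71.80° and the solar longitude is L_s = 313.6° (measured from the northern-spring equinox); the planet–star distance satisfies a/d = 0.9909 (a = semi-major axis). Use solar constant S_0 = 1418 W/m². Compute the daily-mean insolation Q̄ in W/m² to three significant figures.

Q̄ ≈ 619 W/m²

Solar declination: sin δ = sin ε · sin L_s = sin 71.80° × sin 313.6° = -0.68794, so δ = -43.468°.
cos h₀ = −tan(-37.7°) tan(-43.468°) = -0.7326, h₀ = 2.3929 rad.
Bracket: h₀ sin ϕ sin δ + cos ϕ cos δ sin h₀ = 2.3929×-0.61153×-0.68794 + 0.79122×0.72576×0.68065 = 1.006683 + 0.390854 = 1.397537.
Inverse-square distance factor (a/d)² = 0.9909² = 0.981883.
Q̄ = (S_0/π) × 0.981883 × [bracket] = (1418/π) × 0.981883 × 1.397537 = 619.4 W/m².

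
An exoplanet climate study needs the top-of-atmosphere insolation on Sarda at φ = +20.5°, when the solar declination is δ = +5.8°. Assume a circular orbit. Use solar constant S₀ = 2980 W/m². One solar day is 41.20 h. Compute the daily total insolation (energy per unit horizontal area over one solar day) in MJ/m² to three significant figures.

139 MJ/m²

cos H₀ = −tan(+20.5°) tan(+5.800°) = -0.0380, H₀ = 1.6088 rad.
Bracket: H₀ sin φ sin δ + cos φ cos δ sin H₀ = 1.6088×0.35021×0.10106 + 0.93667×0.99488×0.99928 = 0.056939 + 0.931203 = 0.988142.
Q̄ = (S₀/π) × [bracket] = (2980/π) × 0.988142 = 937.32 W/m².
Daily total = Q̄ × 41.20 h × 3600 s/h = 937.32 × 41.20 × 3600 / 10⁶ = 139.0 MJ/m².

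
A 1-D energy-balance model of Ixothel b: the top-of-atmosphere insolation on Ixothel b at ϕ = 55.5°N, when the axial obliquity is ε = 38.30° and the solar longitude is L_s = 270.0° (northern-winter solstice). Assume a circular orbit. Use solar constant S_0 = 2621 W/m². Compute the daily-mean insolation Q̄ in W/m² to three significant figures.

Q̄ ≈ 0.00 W/m²

Solar declination: sin δ = sin ε · sin L_s = sin 38.30° × sin 270.0° = -0.61978, so δ = -38.300°.
cos h₀ = −tan(+55.5°) tan(-38.300°) = 1.1491 ≥ 1 ⇒ polar night, h₀ = 0 and Q̄ = 0.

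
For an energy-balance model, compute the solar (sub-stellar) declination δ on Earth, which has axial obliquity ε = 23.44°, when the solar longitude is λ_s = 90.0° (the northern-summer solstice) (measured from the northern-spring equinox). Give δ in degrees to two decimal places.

δ = +23.44°

sin δ = sin ε · sin λ_s = sin 23.44° × sin 90.0° = 0.397789.
δ = arcsin(0.397789) = +23.44°.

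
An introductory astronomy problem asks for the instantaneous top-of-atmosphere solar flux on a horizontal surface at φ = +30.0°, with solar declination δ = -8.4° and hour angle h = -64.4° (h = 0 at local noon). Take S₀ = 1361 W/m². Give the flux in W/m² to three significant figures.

cos θ_z = sin φ sin δ + cos φ cos δ cos h = -0.073042 + 0.370183 = 0.297141.
Flux = S₀ · cos θ_z = 1361 × 0.297141 = 404.4 W/m².

404 W/m²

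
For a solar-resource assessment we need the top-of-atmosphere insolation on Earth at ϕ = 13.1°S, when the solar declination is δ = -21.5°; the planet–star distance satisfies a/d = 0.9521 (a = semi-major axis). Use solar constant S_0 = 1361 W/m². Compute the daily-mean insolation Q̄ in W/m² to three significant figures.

cos h₀ = −tan(-13.1°) tan(-21.500°) = -0.0917, h₀ = 1.6626 rad.
Bracket: h₀ sin ϕ sin δ + cos ϕ cos δ sin h₀ = 1.6626×-0.22665×-0.36650 + 0.97398×0.93042×0.99579 = 0.138108 + 0.902395 = 1.040503.
Inverse-square distance factor (a/d)² = 0.9521² = 0.906494.
Q̄ = (S_0/π) × 0.906494 × [bracket] = (1361/π) × 0.906494 × 1.040503 = 408.6 W/m².

Q̄ ≈ 409 W/m²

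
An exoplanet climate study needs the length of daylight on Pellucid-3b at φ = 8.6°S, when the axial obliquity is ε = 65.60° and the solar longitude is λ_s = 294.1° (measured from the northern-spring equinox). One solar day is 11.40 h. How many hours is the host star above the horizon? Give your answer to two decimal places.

Solar declination: sin δ = sin ε · sin λ_s = sin 65.60° × sin 294.1° = -0.83130, so δ = -56.233°.
cos H₀ = −tan φ · tan δ = −tan(-8.6°) × tan(-56.233°) = -0.2262, so H₀ = 1.7990 rad = 103.07°.
Daylight = 2H₀/(2π) × 11.40 h = (1.7990/π) × 11.40 = 6.53 h.

6.53 h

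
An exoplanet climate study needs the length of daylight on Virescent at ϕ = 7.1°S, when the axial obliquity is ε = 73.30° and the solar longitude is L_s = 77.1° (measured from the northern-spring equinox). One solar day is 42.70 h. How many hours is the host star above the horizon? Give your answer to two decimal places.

16.86 h

Solar declination: sin δ = sin ε · sin L_s = sin 73.30° × sin 77.1° = 0.93365, so δ = +69.011°.
cos h₀ = −tan ϕ · tan δ = −tan(-7.1°) × tan(+69.011°) = 0.3247, so h₀ = 1.2401 rad = 71.05°.
Daylight = 2h₀/(2π) × 42.70 h = (1.2401/π) × 42.70 = 16.86 h.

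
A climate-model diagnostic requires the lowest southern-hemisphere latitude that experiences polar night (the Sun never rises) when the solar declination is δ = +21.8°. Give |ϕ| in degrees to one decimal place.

Polar night requires cos h₀ = −tan ϕ tan δ ≥ 1, i.e. tan ϕ tan δ ≤ −1.
The boundary is |tan ϕ| · |tan δ| = 1, so |ϕ| = 90° − |δ| = 90° − 21.8° = 68.2° in the southern hemisphere.

|ϕ| = 68.2°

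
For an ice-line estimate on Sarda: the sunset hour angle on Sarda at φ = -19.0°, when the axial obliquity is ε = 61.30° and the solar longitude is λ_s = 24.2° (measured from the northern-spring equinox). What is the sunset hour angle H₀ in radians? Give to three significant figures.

H₀ = 1.44 rad

Solar declination: sin δ = sin ε · sin λ_s = sin 61.30° × sin 24.2° = 0.35956, so δ = +21.073°.
cos H₀ = −tan φ · tan δ = −tan(-19.0°) × tan(+21.073°) = 0.1327, so H₀ = 1.4377 rad = 82.38°.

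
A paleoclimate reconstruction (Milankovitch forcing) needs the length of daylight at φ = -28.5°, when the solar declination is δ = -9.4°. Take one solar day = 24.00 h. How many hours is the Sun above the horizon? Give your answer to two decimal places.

cos H₀ = −tan φ · tan δ = −tan(-28.5°) × tan(-9.400°) = -0.0899, so H₀ = 1.6608 rad = 95.16°.
Daylight = 2H₀/(2π) × 24.00 h = (1.6608/π) × 24.00 = 12.69 h.

12.69 h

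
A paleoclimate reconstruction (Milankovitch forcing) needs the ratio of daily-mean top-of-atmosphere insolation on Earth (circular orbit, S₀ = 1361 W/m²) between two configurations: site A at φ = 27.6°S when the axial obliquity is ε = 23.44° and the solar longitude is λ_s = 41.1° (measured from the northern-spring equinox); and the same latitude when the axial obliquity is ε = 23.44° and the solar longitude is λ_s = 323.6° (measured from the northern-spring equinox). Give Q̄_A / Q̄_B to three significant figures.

Q̄_A / Q̄_B ≈ 0.648

— Configuration A (φ=-27.6°):
Solar declination: sin δ = sin ε · sin λ_s = sin 23.44° × sin 41.1° = 0.26150, so δ = +15.159°.
cos H₀ = −tan(-27.6°) tan(+15.159°) = 0.1416, H₀ = 1.4287 rad.
Bracket: H₀ sin φ sin δ + cos φ cos δ sin H₀ = 1.4287×-0.46330×0.26150 + 0.88620×0.96520×0.98992 = -0.173091 + 0.846738 = 0.673647.
Q̄ = (S₀/π) × [bracket] = (1361/π) × 0.673647 = 291.84 W/m².
— Configuration B (φ=-27.6°):
Solar declination: sin δ = sin ε · sin λ_s = sin 23.44° × sin 323.6° = -0.23606, so δ = -13.654°.
cos H₀ = −tan(-27.6°) tan(-13.654°) = -0.1270, H₀ = 1.6981 rad.
Bracket: H₀ sin φ sin δ + cos φ cos δ sin H₀ = 1.6981×-0.46330×-0.23606 + 0.88620×0.97174×0.99190 = 0.185715 + 0.854181 = 1.039896.
Q̄ = (S₀/π) × [bracket] = (1361/π) × 1.039896 = 450.50 W/m².
Ratio Q̄_A / Q̄_B = 291.84 / 450.50 = 0.6478.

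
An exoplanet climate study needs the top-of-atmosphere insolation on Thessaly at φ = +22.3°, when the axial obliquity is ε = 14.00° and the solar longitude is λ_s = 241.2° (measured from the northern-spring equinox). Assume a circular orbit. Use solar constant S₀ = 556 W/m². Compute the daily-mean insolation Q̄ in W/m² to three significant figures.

Solar declination: sin δ = sin ε · sin λ_s = sin 14.00° × sin 241.2° = -0.21200, so δ = -12.239°.
cos H₀ = −tan(+22.3°) tan(-12.239°) = 0.0890, H₀ = 1.4817 rad.
Bracket: H₀ sin φ sin δ + cos φ cos δ sin H₀ = 1.4817×0.37946×-0.21200 + 0.92521×0.97727×0.99603 = -0.119196 + 0.900590 = 0.781394.
Q̄ = (S₀/π) × [bracket] = (556/π) × 0.781394 = 138.3 W/m².

Q̄ ≈ 138 W/m²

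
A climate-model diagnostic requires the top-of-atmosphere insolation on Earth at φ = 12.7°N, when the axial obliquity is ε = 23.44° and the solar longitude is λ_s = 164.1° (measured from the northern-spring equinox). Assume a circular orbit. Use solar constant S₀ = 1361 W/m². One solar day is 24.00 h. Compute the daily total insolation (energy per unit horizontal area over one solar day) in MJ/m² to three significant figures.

Solar declination: sin δ = sin ε · sin λ_s = sin 23.44° × sin 164.1° = 0.10898, so δ = +6.256°.
cos H₀ = −tan(+12.7°) tan(+6.256°) = -0.0247, H₀ = 1.5955 rad.
Bracket: H₀ sin φ sin δ + cos φ cos δ sin H₀ = 1.5955×0.21985×0.10898 + 0.97553×0.99404×0.99969 = 0.038227 + 0.969415 = 1.007642.
Q̄ = (S₀/π) × [bracket] = (1361/π) × 1.007642 = 436.53 W/m².
Daily total = Q̄ × 24.00 h × 3600 s/h = 436.53 × 24.00 × 3600 / 10⁶ = 37.72 MJ/m².

37.7 MJ/m²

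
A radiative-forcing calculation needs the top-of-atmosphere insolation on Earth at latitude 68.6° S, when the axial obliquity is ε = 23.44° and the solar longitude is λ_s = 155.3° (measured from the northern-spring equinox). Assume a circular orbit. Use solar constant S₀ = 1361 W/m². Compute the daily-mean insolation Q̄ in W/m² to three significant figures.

Solar declination: sin δ = sin ε · sin λ_s = sin 23.44° × sin 155.3° = 0.16622, so δ = +9.568°.
cos H₀ = −tan(-68.6°) tan(+9.568°) = 0.4301, H₀ = 1.1262 rad.
Bracket: H₀ sin φ sin δ + cos φ cos δ sin H₀ = 1.1262×-0.93106×0.16622 + 0.36488×0.98609×0.90276 = -0.174292 + 0.324817 = 0.150525.
Q̄ = (S₀/π) × [bracket] = (1361/π) × 0.150525 = 65.21 W/m².

Q̄ ≈ 65.2 W/m²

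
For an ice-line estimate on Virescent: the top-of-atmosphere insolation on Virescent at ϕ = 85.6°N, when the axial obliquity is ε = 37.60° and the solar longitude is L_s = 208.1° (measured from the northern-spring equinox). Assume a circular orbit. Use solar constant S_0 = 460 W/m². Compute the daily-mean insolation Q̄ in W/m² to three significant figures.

Q̄ ≈ 0.00 W/m²

Solar declination: sin δ = sin ε · sin L_s = sin 37.60° × sin 208.1° = -0.28739, so δ = -16.702°.
cos h₀ = −tan(+85.6°) tan(-16.702°) = 3.8994 ≥ 1 ⇒ polar night, h₀ = 0 and Q̄ = 0.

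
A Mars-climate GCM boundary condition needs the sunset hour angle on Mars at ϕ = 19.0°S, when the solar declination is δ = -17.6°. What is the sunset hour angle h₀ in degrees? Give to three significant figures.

h₀ = 96.3°

cos h₀ = −tan ϕ · tan δ = −tan(-19.0°) × tan(-17.600°) = -0.1092, so h₀ = 1.6802 rad = 96.27°.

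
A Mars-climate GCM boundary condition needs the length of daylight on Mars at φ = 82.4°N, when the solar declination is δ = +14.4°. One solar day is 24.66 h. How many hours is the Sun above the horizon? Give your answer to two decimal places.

Sunrise equation: cos H₀ = −tan φ · tan δ = -1.9243 ≤ −1, so the Sun never sets (polar day) and H₀ = π.
Daylight = 2H₀/(2π) × 24.66 h = (3.1416/π) × 24.66 = 24.66 h.

24.66 h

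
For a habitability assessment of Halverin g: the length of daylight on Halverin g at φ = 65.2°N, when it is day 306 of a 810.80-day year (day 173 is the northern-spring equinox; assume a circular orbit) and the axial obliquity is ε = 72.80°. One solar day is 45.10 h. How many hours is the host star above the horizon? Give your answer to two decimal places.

Solar longitude: λ_s = 360° × (306 − 173)/810.80 = 59.053°.
sin δ = sin 72.80° × sin 59.053° = 0.81929, so δ = +55.013°.
Sunrise equation: cos H₀ = −tan φ · tan δ = -3.0923 ≤ −1, so the host star never sets (polar day) and H₀ = π.
Daylight = 2H₀/(2π) × 45.10 h = (3.1416/π) × 45.10 = 45.10 h.

45.10 h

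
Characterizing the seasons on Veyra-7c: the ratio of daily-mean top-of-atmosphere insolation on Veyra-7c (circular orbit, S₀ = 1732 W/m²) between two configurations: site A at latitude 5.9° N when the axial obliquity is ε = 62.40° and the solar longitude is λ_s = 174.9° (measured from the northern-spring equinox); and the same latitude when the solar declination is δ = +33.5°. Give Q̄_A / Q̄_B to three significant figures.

Q̄_A / Q̄_B ≈ 1.09

— Configuration A (φ=+5.9°):
Solar declination: sin δ = sin ε · sin λ_s = sin 62.40° × sin 174.9° = 0.07878, so δ = +4.518°.
cos H₀ = −tan(+5.9°) tan(+4.518°) = -0.0082, H₀ = 1.5790 rad.
Bracket: H₀ sin φ sin δ + cos φ cos δ sin H₀ = 1.5790×0.10279×0.07878 + 0.99470×0.99689×0.99997 = 0.012786 + 0.991577 = 1.004363.
Q̄ = (S₀/π) × [bracket] = (1732/π) × 1.004363 = 553.72 W/m².
— Configuration B (φ=+5.9°):
cos H₀ = −tan(+5.9°) tan(+33.500°) = -0.0684, H₀ = 1.6392 rad.
Bracket: H₀ sin φ sin δ + cos φ cos δ sin H₀ = 1.6392×0.10279×0.55194 + 0.99470×0.83389×0.99766 = 0.092998 + 0.827529 = 0.920527.
Q̄ = (S₀/π) × [bracket] = (1732/π) × 0.920527 = 507.50 W/m².
Ratio Q̄_A / Q̄_B = 553.72 / 507.50 = 1.091.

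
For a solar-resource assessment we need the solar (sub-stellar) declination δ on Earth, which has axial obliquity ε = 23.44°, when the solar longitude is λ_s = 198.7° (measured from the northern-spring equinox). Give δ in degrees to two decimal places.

sin δ = sin ε · sin λ_s = sin 23.44° × sin 198.7° = -0.127536.
δ = arcsin(-0.127536) = -7.33°.

δ = -7.33°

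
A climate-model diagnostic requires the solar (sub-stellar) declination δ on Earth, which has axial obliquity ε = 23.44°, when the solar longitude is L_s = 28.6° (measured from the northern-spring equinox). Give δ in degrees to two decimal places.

δ = +10.98°

sin δ = sin ε · sin L_s = sin 23.44° × sin 28.6° = 0.190418.
δ = arcsin(0.190418) = +10.98°.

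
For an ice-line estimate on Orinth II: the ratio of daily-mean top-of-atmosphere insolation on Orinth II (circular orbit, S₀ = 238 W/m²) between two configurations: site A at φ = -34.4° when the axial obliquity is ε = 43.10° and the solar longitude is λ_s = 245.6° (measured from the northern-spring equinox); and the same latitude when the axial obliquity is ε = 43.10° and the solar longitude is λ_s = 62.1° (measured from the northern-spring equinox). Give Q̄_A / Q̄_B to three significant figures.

— Configuration A (φ=-34.4°):
Solar declination: sin δ = sin ε · sin λ_s = sin 43.10° × sin 245.6° = -0.62225, so δ = -38.480°.
cos H₀ = −tan(-34.4°) tan(-38.480°) = -0.5443, H₀ = 2.1463 rad.
Bracket: H₀ sin φ sin δ + cos φ cos δ sin H₀ = 2.1463×-0.56497×-0.62225 + 0.82511×0.78282×0.83891 = 0.754537 + 0.541863 = 1.296400.
Q̄ = (S₀/π) × [bracket] = (238/π) × 1.296400 = 98.212 W/m².
— Configuration B (φ=-34.4°):
Solar declination: sin δ = sin ε · sin λ_s = sin 43.10° × sin 62.1° = 0.60385, so δ = +37.146°.
cos H₀ = −tan(-34.4°) tan(+37.146°) = 0.5187, H₀ = 1.0254 rad.
Bracket: H₀ sin φ sin δ + cos φ cos δ sin H₀ = 1.0254×-0.56497×0.60385 + 0.82511×0.79710×0.85495 = -0.349823 + 0.562296 = 0.212473.
Q̄ = (S₀/π) × [bracket] = (238/π) × 0.212473 = 16.096 W/m².
Ratio Q̄_A / Q̄_B = 98.212 / 16.096 = 6.102.

Q̄_A / Q̄_B ≈ 6.10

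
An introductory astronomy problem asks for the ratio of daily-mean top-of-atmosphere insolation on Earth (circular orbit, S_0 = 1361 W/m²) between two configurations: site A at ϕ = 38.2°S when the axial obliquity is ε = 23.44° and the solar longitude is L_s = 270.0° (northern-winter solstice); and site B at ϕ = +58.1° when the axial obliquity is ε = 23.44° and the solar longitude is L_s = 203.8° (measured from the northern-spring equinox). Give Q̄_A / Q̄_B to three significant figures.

Q̄_A / Q̄_B ≈ 3.53

— Configuration A (ϕ=-38.2°):
Solar declination: sin δ = sin ε · sin L_s = sin 23.44° × sin 270.0° = -0.39779, so δ = -23.440°.
cos h₀ = −tan(-38.2°) tan(-23.440°) = -0.3412, h₀ = 1.9190 rad.
Bracket: h₀ sin ϕ sin δ + cos ϕ cos δ sin h₀ = 1.9190×-0.61841×-0.39779 + 0.78586×0.91748×0.94000 = 0.472069 + 0.677750 = 1.149819.
Q̄ = (S_0/π) × [bracket] = (1361/π) × 1.149819 = 498.12 W/m².
— Configuration B (ϕ=+58.1°):
Solar declination: sin δ = sin ε · sin L_s = sin 23.44° × sin 203.8° = -0.16053, so δ = -9.237°.
cos h₀ = −tan(+58.1°) tan(-9.237°) = 0.2613, h₀ = 1.3064 rad.
Bracket: h₀ sin ϕ sin δ + cos ϕ cos δ sin h₀ = 1.3064×0.84897×-0.16053 + 0.52844×0.98703×0.96526 = -0.178043 + 0.503466 = 0.325423.
Q̄ = (S_0/π) × [bracket] = (1361/π) × 0.325423 = 140.98 W/m².
Ratio Q̄_A / Q̄_B = 498.12 / 140.98 = 3.533.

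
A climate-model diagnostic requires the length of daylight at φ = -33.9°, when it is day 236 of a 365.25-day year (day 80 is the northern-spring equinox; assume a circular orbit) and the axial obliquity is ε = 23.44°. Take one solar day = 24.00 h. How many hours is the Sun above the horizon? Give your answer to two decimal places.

11.08 h

Solar longitude: λ_s = 360° × (236 − 80)/365.25 = 153.758°.
sin δ = sin 23.44° × sin 153.758° = 0.17589, so δ = +10.130°.
cos H₀ = −tan φ · tan δ = −tan(-33.9°) × tan(+10.130°) = 0.1201, so H₀ = 1.4504 rad = 83.10°.
Daylight = 2H₀/(2π) × 24.00 h = (1.4504/π) × 24.00 = 11.08 h.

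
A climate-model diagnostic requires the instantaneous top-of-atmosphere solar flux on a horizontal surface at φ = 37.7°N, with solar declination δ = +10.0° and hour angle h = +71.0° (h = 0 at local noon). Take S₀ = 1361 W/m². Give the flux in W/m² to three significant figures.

cos θ_z = sin φ sin δ + cos φ cos δ cos h = 0.106191 + 0.253684 = 0.359875.
Flux = S₀ · cos θ_z = 1361 × 0.359875 = 489.8 W/m².

490 W/m²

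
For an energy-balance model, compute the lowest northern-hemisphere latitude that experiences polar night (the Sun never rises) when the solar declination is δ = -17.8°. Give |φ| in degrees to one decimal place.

|φ| = 72.2°

Polar night requires cos H₀ = −tan φ tan δ ≥ 1, i.e. tan φ tan δ ≤ −1.
The boundary is |tan φ| · |tan δ| = 1, so |φ| = 90° − |δ| = 90° − 17.8° = 72.2° in the northern hemisphere.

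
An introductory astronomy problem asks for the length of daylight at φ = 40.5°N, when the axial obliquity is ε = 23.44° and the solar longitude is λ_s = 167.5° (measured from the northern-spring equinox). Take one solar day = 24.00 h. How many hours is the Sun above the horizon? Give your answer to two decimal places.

12.56 h

Solar declination: sin δ = sin ε · sin λ_s = sin 23.44° × sin 167.5° = 0.08610, so δ = +4.939°.
cos H₀ = −tan φ · tan δ = −tan(+40.5°) × tan(+4.939°) = -0.0738, so H₀ = 1.6447 rad = 94.23°.
Daylight = 2H₀/(2π) × 24.00 h = (1.6447/π) × 24.00 = 12.56 h.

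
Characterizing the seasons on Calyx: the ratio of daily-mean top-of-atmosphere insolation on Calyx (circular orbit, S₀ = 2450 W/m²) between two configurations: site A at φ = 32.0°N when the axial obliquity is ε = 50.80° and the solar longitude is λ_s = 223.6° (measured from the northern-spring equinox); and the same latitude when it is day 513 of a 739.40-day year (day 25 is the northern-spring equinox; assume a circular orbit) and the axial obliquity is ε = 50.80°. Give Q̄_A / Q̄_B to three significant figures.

Q̄_A / Q̄_B ≈ 1.70

— Configuration A (φ=+32.0°):
Solar declination: sin δ = sin ε · sin λ_s = sin 50.80° × sin 223.6° = -0.53442, so δ = -32.304°.
cos H₀ = −tan(+32.0°) tan(-32.304°) = 0.3951, H₀ = 1.1646 rad.
Bracket: H₀ sin φ sin δ + cos φ cos δ sin H₀ = 1.1646×0.52992×-0.53442 + 0.84805×0.84522×0.91864 = -0.329815 + 0.658471 = 0.328656.
Q̄ = (S₀/π) × [bracket] = (2450/π) × 0.328656 = 256.31 W/m².
— Configuration B (φ=+32.0°):
Solar longitude: λ_s = 360° × (513 − 25)/739.40 = 237.598°.
sin δ = sin 50.80° × sin 237.598° = -0.65429, so δ = -40.866°.
cos H₀ = −tan(+32.0°) tan(-40.866°) = 0.5406, H₀ = 0.9996 rad.
Bracket: H₀ sin φ sin δ + cos φ cos δ sin H₀ = 0.9996×0.52992×-0.65429 + 0.84805×0.75624×0.84126 = -0.346583 + 0.539525 = 0.192942.
Q̄ = (S₀/π) × [bracket] = (2450/π) × 0.192942 = 150.47 W/m².
Ratio Q̄_A / Q̄_B = 256.31 / 150.47 = 1.703.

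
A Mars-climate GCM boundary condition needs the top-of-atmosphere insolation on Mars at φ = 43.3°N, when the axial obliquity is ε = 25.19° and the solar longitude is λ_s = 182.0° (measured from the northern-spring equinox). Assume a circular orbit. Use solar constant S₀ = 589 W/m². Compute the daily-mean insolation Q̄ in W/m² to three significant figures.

Q̄ ≈ 133 W/m²

Solar declination: sin δ = sin ε · sin λ_s = sin 25.19° × sin 182.0° = -0.01485, so δ = -0.851°.
cos H₀ = −tan(+43.3°) tan(-0.851°) = 0.0140, H₀ = 1.5568 rad.
Bracket: H₀ sin φ sin δ + cos φ cos δ sin H₀ = 1.5568×0.68582×-0.01485 + 0.72777×0.99989×0.99990 = -0.015855 + 0.727617 = 0.711762.
Q̄ = (S₀/π) × [bracket] = (589/π) × 0.711762 = 133.4 W/m².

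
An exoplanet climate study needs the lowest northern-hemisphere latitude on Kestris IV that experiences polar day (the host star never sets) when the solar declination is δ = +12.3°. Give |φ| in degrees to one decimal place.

Polar day requires cos H₀ = −tan φ tan δ ≤ −1, i.e. tan φ tan δ ≥ 1.
The boundary is |tan φ| · |tan δ| = 1, so |φ| = 90° − |δ| = 90° − 12.3° = 77.7° in the northern hemisphere.

|φ| = 77.7°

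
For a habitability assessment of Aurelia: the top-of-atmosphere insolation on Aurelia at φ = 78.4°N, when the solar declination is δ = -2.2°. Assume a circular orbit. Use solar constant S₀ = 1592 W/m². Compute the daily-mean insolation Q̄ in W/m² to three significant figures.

Q̄ ≈ 73.7 W/m²

cos H₀ = −tan(+78.4°) tan(-2.200°) = 0.1871, H₀ = 1.3825 rad.
Bracket: H₀ sin φ sin δ + cos φ cos δ sin H₀ = 1.3825×0.97958×-0.03839 + 0.20108×0.99926×0.98233 = -0.051990 + 0.197381 = 0.145391.
Q̄ = (S₀/π) × [bracket] = (1592/π) × 0.145391 = 73.68 W/m².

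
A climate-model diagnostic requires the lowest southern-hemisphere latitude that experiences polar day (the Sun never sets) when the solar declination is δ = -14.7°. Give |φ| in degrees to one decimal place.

|φ| = 75.3°

Polar day requires cos H₀ = −tan φ tan δ ≤ −1, i.e. tan φ tan δ ≥ 1.
The boundary is |tan φ| · |tan δ| = 1, so |φ| = 90° − |δ| = 90° − 14.7° = 75.3° in the southern hemisphere.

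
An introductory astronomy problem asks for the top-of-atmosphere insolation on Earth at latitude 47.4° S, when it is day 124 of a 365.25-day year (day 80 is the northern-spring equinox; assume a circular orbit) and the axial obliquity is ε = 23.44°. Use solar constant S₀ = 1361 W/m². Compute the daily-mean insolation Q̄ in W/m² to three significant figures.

Solar longitude: λ_s = 360° × (124 − 80)/365.25 = 43.368°.
sin δ = sin 23.44° × sin 43.368° = 0.27315, so δ = +15.852°.
cos H₀ = −tan(-47.4°) tan(+15.852°) = 0.3088, H₀ = 1.2569 rad.
Bracket: H₀ sin φ sin δ + cos φ cos δ sin H₀ = 1.2569×-0.73610×0.27315 + 0.67688×0.96197×0.95113 = -0.252719 + 0.619317 = 0.366598.
Q̄ = (S₀/π) × [bracket] = (1361/π) × 0.366598 = 158.8 W/m².

Q̄ ≈ 159 W/m²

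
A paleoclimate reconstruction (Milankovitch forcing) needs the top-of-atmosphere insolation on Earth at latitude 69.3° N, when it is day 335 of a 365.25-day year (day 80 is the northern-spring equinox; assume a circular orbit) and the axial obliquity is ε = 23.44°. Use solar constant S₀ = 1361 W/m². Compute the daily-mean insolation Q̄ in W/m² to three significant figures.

Solar longitude: λ_s = 360° × (335 − 80)/365.25 = 251.335°.
sin δ = sin 23.44° × sin 251.335° = -0.37687, so δ = -22.140°.
cos H₀ = −tan(+69.3°) tan(-22.140°) = 1.0767 ≥ 1 ⇒ polar night, H₀ = 0 and Q̄ = 0.

Q̄ ≈ 0.00 W/m²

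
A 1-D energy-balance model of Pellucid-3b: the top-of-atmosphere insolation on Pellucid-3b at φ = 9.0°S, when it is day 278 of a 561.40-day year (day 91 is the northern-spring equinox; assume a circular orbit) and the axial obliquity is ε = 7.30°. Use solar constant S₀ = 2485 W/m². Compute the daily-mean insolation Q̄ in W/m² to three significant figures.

Solar longitude: λ_s = 360° × (278 − 91)/561.40 = 119.914°.
sin δ = sin 7.30° × sin 119.914° = 0.11014, so δ = +6.323°.
cos H₀ = −tan(-9.0°) tan(+6.323°) = 0.0176, H₀ = 1.5532 rad.
Bracket: H₀ sin φ sin δ + cos φ cos δ sin H₀ = 1.5532×-0.15643×0.11014 + 0.98769×0.99392×0.99985 = -0.026760 + 0.981538 = 0.954778.
Q̄ = (S₀/π) × [bracket] = (2485/π) × 0.954778 = 755.2 W/m².

Q̄ ≈ 755 W/m²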